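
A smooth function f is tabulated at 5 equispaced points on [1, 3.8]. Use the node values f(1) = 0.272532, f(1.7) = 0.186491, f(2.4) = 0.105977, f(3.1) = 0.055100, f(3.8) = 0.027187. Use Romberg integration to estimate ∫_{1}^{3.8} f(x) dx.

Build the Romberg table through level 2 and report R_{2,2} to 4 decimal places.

0.3454

R_{0,0} (trapezoid, 1 panel, h=2.8000): 0.419607
R_{1,0} (trapezoid, 2 panels, h=1.4000): 0.358171
R_{2,0} (trapezoid, 4 panels, h=0.7000): 0.348199
R_{1,1} = 0.358171 + (0.358171 − 0.419607)/3 = 0.337692
R_{2,1} = 0.348199 + (0.348199 − 0.358171)/3 = 0.344875
R_{2,2} = 0.344875 + (0.344875 − 0.337692)/15 = 0.345354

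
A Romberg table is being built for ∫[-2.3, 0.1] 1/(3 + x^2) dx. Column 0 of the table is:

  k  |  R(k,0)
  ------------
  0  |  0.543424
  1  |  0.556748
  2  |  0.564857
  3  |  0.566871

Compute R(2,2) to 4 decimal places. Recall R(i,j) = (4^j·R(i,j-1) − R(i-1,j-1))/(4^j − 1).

Richardson extrapolation on the trapezoidal column (denominator 4−1=3):
R(1,1) = 0.556748 + (0.556748 − 0.543424)/3 = 0.561189
R(2,1) = (4·0.564857 − 0.556748) / 3 = 0.567560
R(2,2) = 0.567560 + (0.567560 − 0.561189)/15 = 0.567985

0.5680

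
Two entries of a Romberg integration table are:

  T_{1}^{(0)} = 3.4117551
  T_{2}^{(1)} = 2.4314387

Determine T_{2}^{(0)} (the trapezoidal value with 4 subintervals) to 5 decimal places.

2.67652

From T_{2}^{(1)} = (4·T_{2}^{(0)} − T_{1}^{(0)})/3, solve for T_{2}^{(0)}:
4·T_{2}^{(0)} = 3·2.4314387 + 3.4117551 = 10.7060712
T_{2}^{(0)} = 2.6765178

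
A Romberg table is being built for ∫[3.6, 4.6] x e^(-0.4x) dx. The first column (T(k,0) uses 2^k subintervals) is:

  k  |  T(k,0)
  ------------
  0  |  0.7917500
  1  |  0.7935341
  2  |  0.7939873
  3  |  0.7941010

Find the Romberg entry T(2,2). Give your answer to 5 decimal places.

Richardson extrapolation on the trapezoidal column (denominator 4−1=3):
T(1,1) = 0.7935341 + (0.7935341 − 0.7917500)/3 = 0.7941288
T(2,1) = (4·0.7939873 − 0.7935341) / 3 = 0.7941384
T(2,2) = (16·0.7941384 − 0.7941288) / 15 = 0.7941390

0.79414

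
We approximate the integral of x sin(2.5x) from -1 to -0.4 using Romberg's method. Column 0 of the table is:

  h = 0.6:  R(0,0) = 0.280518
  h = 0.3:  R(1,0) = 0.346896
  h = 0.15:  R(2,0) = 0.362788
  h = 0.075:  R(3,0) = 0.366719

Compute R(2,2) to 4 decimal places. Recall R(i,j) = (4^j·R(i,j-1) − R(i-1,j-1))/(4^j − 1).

0.3680

Richardson extrapolation on the trapezoidal column (denominator 4−1=3):
R(1,1) = (4·0.346896 − 0.280518) / 3 = 0.369022
R(2,1) = 0.362788 + (0.362788 − 0.346896)/3 = 0.368085
R(2,2) = 0.368085 + (0.368085 − 0.369022)/15 = 0.368023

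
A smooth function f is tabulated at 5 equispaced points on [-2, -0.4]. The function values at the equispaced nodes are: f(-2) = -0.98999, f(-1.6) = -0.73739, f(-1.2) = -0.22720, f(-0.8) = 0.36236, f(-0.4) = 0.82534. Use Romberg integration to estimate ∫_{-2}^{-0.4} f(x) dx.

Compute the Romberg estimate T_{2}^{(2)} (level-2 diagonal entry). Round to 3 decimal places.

-0.282

T_{0}^{(0)} (trapezoid, 1 panel, h=1.6000): -0.13172
T_{1}^{(0)} (trapezoid, 2 panels, h=0.8000): -0.24762
T_{2}^{(0)} (trapezoid, 4 panels, h=0.4000): -0.27382
T_{1}^{(1)} = -0.24762 + (-0.24762 − (-0.13172))/3 = -0.28625
T_{2}^{(1)} = -0.27382 + (-0.27382 − (-0.24762))/3 = -0.28255
T_{2}^{(2)} = -0.28255 + (-0.28255 − (-0.28625))/15 = -0.28230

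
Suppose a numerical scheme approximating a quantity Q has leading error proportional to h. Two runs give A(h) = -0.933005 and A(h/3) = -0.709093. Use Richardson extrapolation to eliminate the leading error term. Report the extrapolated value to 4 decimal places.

The leading error scales as h; refining by a factor of 3 reduces it by 3^1 = 3.
Extrapolated value = (3·A(h/3) − A(h)) / (3 − 1)
= (3·(-0.709093) − (-0.933005)) / 2
= -1.194274 / 2 = -0.597137

-0.5971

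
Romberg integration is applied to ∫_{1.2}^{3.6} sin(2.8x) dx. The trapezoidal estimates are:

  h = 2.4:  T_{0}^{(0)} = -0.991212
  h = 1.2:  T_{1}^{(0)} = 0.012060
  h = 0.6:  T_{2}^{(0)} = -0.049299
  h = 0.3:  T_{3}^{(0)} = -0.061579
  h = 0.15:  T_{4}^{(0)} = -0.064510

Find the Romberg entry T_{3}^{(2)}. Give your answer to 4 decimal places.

Richardson extrapolation on the trapezoidal column (denominator 4−1=3):
T_{2}^{(1)} = (4·(-0.049299) − 0.012060) / 3 = -0.069752
T_{3}^{(1)} = (4·(-0.061579) − (-0.049299)) / 3 = -0.065672
T_{3}^{(2)} = -0.065672 + (-0.065672 − (-0.069752))/15 = -0.065400

-0.0654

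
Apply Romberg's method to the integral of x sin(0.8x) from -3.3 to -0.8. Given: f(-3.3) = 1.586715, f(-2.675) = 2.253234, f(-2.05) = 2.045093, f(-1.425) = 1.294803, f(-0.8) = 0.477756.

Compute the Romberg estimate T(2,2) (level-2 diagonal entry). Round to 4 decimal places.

T(0,0) (trapezoid, 1 panel, h=2.5000): 2.580589
T(1,0) (trapezoid, 2 panels, h=1.2500): 3.846661
T(2,0) (trapezoid, 4 panels, h=0.6250): 4.140853
T(1,1) = 3.846661 + (3.846661 − 2.580589)/3 = 4.268685
T(2,1) = 4.140853 + (4.140853 − 3.846661)/3 = 4.238917
T(2,2) = 4.238917 + (4.238917 − 4.268685)/15 = 4.236932

4.2369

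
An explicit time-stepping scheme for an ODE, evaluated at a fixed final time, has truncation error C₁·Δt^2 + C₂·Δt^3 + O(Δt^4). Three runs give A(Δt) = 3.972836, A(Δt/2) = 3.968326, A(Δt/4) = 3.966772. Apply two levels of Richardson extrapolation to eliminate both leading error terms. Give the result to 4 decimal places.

3.9662

First eliminate the Δt^2 term (factor 2^2 = 4):
  B₁ = (4·3.968326 − 3.972836)/3 = 3.966823
  B₂ = (4·3.966772 − 3.968326)/3 = 3.966254
Then eliminate the Δt^3 term (factor 2^3 = 8):
  (8·3.966254 − 3.966823)/7 = 3.966173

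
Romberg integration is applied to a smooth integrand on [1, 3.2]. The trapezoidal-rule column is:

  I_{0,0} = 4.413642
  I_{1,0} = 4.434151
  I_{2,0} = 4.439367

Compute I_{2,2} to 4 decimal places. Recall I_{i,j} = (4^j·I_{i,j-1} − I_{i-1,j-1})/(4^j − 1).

Richardson extrapolation on the trapezoidal column (denominator 4−1=3):
I_{1,1} = (4·4.434151 − 4.413642) / 3 = 4.440987
I_{2,1} = 4.439367 + (4.439367 − 4.434151)/3 = 4.441106
I_{2,2} = 4.441106 + (4.441106 − 4.440987)/15 = 4.441114

4.4411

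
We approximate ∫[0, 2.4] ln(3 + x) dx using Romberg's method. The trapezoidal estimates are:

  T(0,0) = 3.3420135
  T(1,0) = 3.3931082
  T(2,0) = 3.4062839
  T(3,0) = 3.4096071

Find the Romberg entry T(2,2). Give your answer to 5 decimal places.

T(1,1) = 3.3931082 + (3.3931082 − 3.3420135)/3 = 3.4101398
T(2,1) = (4·3.4062839 − 3.3931082) / 3 = 3.4106758
T(2,2) = 3.4106758 + (3.4106758 − 3.4101398)/15 = 3.4107115
(Column j=1 coincides with Simpson's rule on the same nodes.)

3.41071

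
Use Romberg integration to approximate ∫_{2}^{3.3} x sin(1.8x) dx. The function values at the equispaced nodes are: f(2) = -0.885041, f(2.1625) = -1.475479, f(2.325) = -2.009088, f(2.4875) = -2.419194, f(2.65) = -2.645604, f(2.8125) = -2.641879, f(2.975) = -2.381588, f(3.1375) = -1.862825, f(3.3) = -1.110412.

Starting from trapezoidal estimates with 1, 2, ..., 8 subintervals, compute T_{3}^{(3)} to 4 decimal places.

T_{0}^{(0)} (trapezoid, 1 panel, h=1.3000): -1.297044
T_{1}^{(0)} (trapezoid, 2 panels, h=0.6500): -2.368165
T_{2}^{(0)} (trapezoid, 4 panels, h=0.3250): -2.611052
T_{3}^{(0)} (trapezoid, 8 panels, h=0.1625): -2.670425
T_{1}^{(1)} = -2.368165 + (-2.368165 − (-1.297044))/3 = -2.725205
T_{2}^{(1)} = -2.611052 + (-2.611052 − (-2.368165))/3 = -2.692014
T_{3}^{(1)} = -2.670425 + (-2.670425 − (-2.611052))/3 = -2.690216
T_{2}^{(2)} = -2.692014 + (-2.692014 − (-2.725205))/15 = -2.689801
T_{3}^{(2)} = -2.690216 + (-2.690216 − (-2.692014))/15 = -2.690096
T_{3}^{(3)} = -2.690096 + (-2.690096 − (-2.689801))/63 = -2.690101

-2.6901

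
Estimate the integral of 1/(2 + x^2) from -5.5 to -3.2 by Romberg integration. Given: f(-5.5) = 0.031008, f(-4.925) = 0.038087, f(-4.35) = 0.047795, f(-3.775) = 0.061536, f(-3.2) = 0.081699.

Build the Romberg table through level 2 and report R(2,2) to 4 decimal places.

0.1163

R(0,0) (trapezoid, 1 panel, h=2.3000): 0.129613
R(1,0) (trapezoid, 2 panels, h=1.1500): 0.119771
R(2,0) (trapezoid, 4 panels, h=0.5750): 0.117169
R(1,1) = 0.119771 + (0.119771 − 0.129613)/3 = 0.116490
R(2,1) = 0.117169 + (0.117169 − 0.119771)/3 = 0.116302
R(2,2) = 0.116302 + (0.116302 − 0.116490)/15 = 0.116289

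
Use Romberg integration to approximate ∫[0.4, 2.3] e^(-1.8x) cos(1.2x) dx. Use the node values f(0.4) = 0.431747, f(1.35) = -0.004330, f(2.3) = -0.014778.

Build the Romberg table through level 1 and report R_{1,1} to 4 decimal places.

R_{0,0} (trapezoid, 1 panel, h=1.9000): 0.396121
R_{1,0} (trapezoid, 2 panels, h=0.9500): 0.193947
R_{1,1} = 0.193947 + (0.193947 − 0.396121)/3 = 0.126556

0.1266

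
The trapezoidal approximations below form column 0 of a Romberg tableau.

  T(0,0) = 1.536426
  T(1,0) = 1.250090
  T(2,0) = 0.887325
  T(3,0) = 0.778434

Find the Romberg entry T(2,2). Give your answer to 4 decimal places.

Richardson extrapolation on the trapezoidal column (denominator 4−1=3):
T(1,1) = (4·1.250090 − 1.536426) / 3 = 1.154645
T(2,1) = (4·0.887325 − 1.250090) / 3 = 0.766403
T(2,2) = 0.766403 + (0.766403 − 1.154645)/15 = 0.740520

0.7405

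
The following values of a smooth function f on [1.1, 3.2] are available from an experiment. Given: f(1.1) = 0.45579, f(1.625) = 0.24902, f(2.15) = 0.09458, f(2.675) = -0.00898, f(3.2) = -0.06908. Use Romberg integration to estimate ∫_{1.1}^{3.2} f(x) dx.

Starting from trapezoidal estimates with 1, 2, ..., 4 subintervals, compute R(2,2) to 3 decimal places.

0.269

R(0,0) (trapezoid, 1 panel, h=2.1000): 0.40605
R(1,0) (trapezoid, 2 panels, h=1.0500): 0.30233
R(2,0) (trapezoid, 4 panels, h=0.5250): 0.27719
R(1,1) = 0.30233 + (0.30233 − 0.40605)/3 = 0.26776
R(2,1) = 0.27719 + (0.27719 − 0.30233)/3 = 0.26881
R(2,2) = 0.26881 + (0.26881 − 0.26776)/15 = 0.26888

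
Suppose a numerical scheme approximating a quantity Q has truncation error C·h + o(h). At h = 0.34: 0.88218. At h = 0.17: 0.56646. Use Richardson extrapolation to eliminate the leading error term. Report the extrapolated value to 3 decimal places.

The leading error scales as h; refining by a factor of 2 reduces it by 2^1 = 2.
Extrapolated value = (2·A(h/2) − A(h)) / (2 − 1)
= (2·0.56646 − 0.88218) / 1
= 0.25074 / 1 = 0.25074

0.251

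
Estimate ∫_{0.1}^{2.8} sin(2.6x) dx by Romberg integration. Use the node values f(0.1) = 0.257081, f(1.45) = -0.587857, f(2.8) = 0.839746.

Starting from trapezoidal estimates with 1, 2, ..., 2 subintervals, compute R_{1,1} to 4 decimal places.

R_{0,0} (trapezoid, 1 panel, h=2.7000): 1.480716
R_{1,0} (trapezoid, 2 panels, h=1.3500): -0.053249
R_{1,1} = -0.053249 + (-0.053249 − 1.480716)/3 = -0.564571

-0.5646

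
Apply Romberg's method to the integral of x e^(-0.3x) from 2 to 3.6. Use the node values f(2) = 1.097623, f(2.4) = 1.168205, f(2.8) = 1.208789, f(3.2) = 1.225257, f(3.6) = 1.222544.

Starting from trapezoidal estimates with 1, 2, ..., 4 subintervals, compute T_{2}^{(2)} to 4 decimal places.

T_{0}^{(0)} (trapezoid, 1 panel, h=1.6000): 1.856134
T_{1}^{(0)} (trapezoid, 2 panels, h=0.8000): 1.895098
T_{2}^{(0)} (trapezoid, 4 panels, h=0.4000): 1.904934
T_{1}^{(1)} = 1.895098 + (1.895098 − 1.856134)/3 = 1.908086
T_{2}^{(1)} = 1.904934 + (1.904934 − 1.895098)/3 = 1.908213
T_{2}^{(2)} = 1.908213 + (1.908213 − 1.908086)/15 = 1.908221

1.9082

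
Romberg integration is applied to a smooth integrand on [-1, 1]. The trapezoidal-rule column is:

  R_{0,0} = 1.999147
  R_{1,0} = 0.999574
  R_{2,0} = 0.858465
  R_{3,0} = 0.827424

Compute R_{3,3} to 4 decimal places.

Richardson extrapolation on the trapezoidal column (denominator 4−1=3):
R_{1,1} = (4·0.999574 − 1.999147) / 3 = 0.666383
R_{2,1} = 0.858465 + (0.858465 − 0.999574)/3 = 0.811429
R_{3,1} = (4·0.827424 − 0.858465) / 3 = 0.817077
R_{2,2} = 0.811429 + (0.811429 − 0.666383)/15 = 0.821099
R_{3,2} = 0.817077 + (0.817077 − 0.811429)/15 = 0.817454
R_{3,3} = (64·0.817454 − 0.821099) / 63 = 0.817396

0.8174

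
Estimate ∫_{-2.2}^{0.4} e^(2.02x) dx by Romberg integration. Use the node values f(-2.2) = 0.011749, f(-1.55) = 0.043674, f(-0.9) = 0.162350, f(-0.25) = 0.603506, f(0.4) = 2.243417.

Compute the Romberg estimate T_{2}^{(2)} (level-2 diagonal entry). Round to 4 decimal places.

T_{0}^{(0)} (trapezoid, 1 panel, h=2.6000): 2.931716
T_{1}^{(0)} (trapezoid, 2 panels, h=1.3000): 1.676913
T_{2}^{(0)} (trapezoid, 4 panels, h=0.6500): 1.259123
T_{1}^{(1)} = 1.676913 + (1.676913 − 2.931716)/3 = 1.258645
T_{2}^{(1)} = 1.259123 + (1.259123 − 1.676913)/3 = 1.119860
T_{2}^{(2)} = 1.119860 + (1.119860 − 1.258645)/15 = 1.110608

1.1106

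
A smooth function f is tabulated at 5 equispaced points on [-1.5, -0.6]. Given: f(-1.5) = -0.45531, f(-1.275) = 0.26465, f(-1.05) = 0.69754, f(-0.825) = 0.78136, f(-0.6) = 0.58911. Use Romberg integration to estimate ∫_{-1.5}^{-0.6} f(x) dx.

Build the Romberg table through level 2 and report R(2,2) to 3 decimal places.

0.428

R(0,0) (trapezoid, 1 panel, h=0.9000): 0.06021
R(1,0) (trapezoid, 2 panels, h=0.4500): 0.34400
R(2,0) (trapezoid, 4 panels, h=0.2250): 0.40735
R(1,1) = 0.34400 + (0.34400 − 0.06021)/3 = 0.43860
R(2,1) = 0.40735 + (0.40735 − 0.34400)/3 = 0.42847
R(2,2) = 0.42847 + (0.42847 − 0.43860)/15 = 0.42779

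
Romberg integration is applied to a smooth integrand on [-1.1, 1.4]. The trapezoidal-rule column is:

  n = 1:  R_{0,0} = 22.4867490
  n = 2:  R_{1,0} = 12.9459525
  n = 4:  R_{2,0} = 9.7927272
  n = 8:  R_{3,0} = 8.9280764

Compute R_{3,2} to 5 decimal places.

8.63307

Richardson extrapolation on the trapezoidal column (denominator 4−1=3):
R_{2,1} = (4·9.7927272 − 12.9459525) / 3 = 8.7416521
R_{3,1} = (4·8.9280764 − 9.7927272) / 3 = 8.6398595
R_{3,2} = 8.6398595 + (8.6398595 − 8.7416521)/15 = 8.6330733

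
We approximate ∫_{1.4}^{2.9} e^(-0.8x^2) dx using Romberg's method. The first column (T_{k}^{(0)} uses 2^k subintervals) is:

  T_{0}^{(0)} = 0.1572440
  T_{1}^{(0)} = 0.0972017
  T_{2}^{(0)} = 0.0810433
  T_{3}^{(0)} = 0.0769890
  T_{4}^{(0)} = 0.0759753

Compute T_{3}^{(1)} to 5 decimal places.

0.07564

T_{3}^{(1)} = 0.0769890 + (0.0769890 − 0.0810433)/3 = 0.0756376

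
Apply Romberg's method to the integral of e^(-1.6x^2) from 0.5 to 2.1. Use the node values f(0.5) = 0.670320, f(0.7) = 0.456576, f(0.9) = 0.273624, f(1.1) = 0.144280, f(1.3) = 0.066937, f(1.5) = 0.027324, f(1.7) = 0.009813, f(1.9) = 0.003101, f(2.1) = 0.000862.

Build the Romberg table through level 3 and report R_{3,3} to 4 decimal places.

0.2599

R_{0,0} (trapezoid, 1 panel, h=1.6000): 0.536946
R_{1,0} (trapezoid, 2 panels, h=0.8000): 0.322022
R_{2,0} (trapezoid, 4 panels, h=0.4000): 0.274386
R_{3,0} (trapezoid, 8 panels, h=0.2000): 0.263449
R_{1,1} = 0.322022 + (0.322022 − 0.536946)/3 = 0.250381
R_{2,1} = 0.274386 + (0.274386 − 0.322022)/3 = 0.258507
R_{3,1} = 0.263449 + (0.263449 − 0.274386)/3 = 0.259803
R_{2,2} = 0.258507 + (0.258507 − 0.250381)/15 = 0.259049
R_{3,2} = 0.259803 + (0.259803 − 0.258507)/15 = 0.259889
R_{3,3} = 0.259889 + (0.259889 − 0.259049)/63 = 0.259902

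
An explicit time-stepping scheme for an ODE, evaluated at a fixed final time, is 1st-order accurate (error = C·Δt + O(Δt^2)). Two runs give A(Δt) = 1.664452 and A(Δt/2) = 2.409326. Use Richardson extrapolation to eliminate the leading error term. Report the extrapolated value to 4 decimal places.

Extrapolated value = (2·A(Δt/2) − A(Δt)) / (2 − 1)
= (2·2.409326 − 1.664452) / 1
= 3.154200 / 1 = 3.154200

3.1542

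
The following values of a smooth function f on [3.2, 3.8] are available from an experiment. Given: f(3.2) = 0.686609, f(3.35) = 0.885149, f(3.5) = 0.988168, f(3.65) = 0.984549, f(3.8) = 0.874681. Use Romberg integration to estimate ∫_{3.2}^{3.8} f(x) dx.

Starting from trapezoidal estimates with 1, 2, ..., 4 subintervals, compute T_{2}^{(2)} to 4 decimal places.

T_{0}^{(0)} (trapezoid, 1 panel, h=0.6000): 0.468387
T_{1}^{(0)} (trapezoid, 2 panels, h=0.3000): 0.530644
T_{2}^{(0)} (trapezoid, 4 panels, h=0.1500): 0.545777
T_{1}^{(1)} = 0.530644 + (0.530644 − 0.468387)/3 = 0.551396
T_{2}^{(1)} = 0.545777 + (0.545777 − 0.530644)/3 = 0.550821
T_{2}^{(2)} = 0.550821 + (0.550821 − 0.551396)/15 = 0.550783

0.5508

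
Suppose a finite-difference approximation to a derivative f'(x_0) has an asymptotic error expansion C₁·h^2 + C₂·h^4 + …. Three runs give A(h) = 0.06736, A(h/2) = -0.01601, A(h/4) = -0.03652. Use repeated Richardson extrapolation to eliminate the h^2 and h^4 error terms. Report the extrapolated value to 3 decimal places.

First eliminate the h^2 term (factor 2^2 = 4):
  B₁ = (4·(-0.01601) − 0.06736)/3 = -0.04380
  B₂ = (4·(-0.03652) − (-0.01601))/3 = -0.04336
Then eliminate the h^4 term (factor 2^4 = 16):
  (16·(-0.04336) − (-0.04380))/15 = -0.04333

-0.043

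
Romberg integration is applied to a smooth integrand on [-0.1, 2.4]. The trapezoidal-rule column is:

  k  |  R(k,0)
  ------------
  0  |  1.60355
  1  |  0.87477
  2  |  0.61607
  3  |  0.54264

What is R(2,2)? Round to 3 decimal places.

Richardson extrapolation on the trapezoidal column (denominator 4−1=3):
R(1,1) = 0.87477 + (0.87477 − 1.60355)/3 = 0.63184
R(2,1) = (4·0.61607 − 0.87477) / 3 = 0.52984
R(2,2) = (16·0.52984 − 0.63184) / 15 = 0.52304

0.523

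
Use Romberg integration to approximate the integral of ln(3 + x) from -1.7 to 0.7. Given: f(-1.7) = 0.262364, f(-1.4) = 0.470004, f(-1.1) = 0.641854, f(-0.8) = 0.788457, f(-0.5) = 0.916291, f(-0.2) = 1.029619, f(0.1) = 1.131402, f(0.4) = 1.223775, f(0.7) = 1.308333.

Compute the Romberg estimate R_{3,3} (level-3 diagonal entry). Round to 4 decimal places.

2.0998

R_{0,0} (trapezoid, 1 panel, h=2.4000): 1.884836
R_{1,0} (trapezoid, 2 panels, h=1.2000): 2.041967
R_{2,0} (trapezoid, 4 panels, h=0.6000): 2.084937
R_{3,0} (trapezoid, 8 panels, h=0.3000): 2.096025
R_{1,1} = 2.041967 + (2.041967 − 1.884836)/3 = 2.094344
R_{2,1} = 2.084937 + (2.084937 − 2.041967)/3 = 2.099260
R_{3,1} = 2.096025 + (2.096025 − 2.084937)/3 = 2.099721
R_{2,2} = 2.099260 + (2.099260 − 2.094344)/15 = 2.099588
R_{3,2} = 2.099721 + (2.099721 − 2.099260)/15 = 2.099752
R_{3,3} = 2.099752 + (2.099752 − 2.099588)/63 = 2.099755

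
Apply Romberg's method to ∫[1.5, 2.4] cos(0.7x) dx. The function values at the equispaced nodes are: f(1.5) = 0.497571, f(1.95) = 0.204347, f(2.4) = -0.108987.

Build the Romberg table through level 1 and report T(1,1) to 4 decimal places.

0.1809

T(0,0) (trapezoid, 1 panel, h=0.9000): 0.174863
T(1,0) (trapezoid, 2 panels, h=0.4500): 0.179388
T(1,1) = 0.179388 + (0.179388 − 0.174863)/3 = 0.180896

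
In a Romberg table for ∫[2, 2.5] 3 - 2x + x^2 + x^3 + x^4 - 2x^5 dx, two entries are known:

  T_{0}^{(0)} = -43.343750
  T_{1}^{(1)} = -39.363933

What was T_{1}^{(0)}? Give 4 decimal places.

-40.3589

From T_{1}^{(1)} = (4·T_{1}^{(0)} − T_{0}^{(0)})/3, solve for T_{1}^{(0)}:
4·T_{1}^{(0)} = 3·(-39.363933) + (-43.343750) = -161.435549
T_{1}^{(0)} = -40.358887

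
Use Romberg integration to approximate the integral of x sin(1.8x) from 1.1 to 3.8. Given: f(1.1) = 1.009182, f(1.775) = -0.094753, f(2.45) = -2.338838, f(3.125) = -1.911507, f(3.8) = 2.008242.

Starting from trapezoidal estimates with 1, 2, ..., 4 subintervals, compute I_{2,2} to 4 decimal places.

-2.1343

I_{0,0} (trapezoid, 1 panel, h=2.7000): 4.073522
I_{1,0} (trapezoid, 2 panels, h=1.3500): -1.120670
I_{2,0} (trapezoid, 4 panels, h=0.6750): -1.914561
I_{1,1} = -1.120670 + (-1.120670 − 4.073522)/3 = -2.852067
I_{2,1} = -1.914561 + (-1.914561 − (-1.120670))/3 = -2.179191
I_{2,2} = -2.179191 + (-2.179191 − (-2.852067))/15 = -2.134333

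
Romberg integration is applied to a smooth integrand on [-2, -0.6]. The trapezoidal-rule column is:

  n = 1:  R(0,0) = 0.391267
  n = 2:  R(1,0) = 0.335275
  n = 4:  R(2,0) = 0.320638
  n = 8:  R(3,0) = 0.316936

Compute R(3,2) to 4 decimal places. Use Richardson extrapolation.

0.3157

Richardson extrapolation on the trapezoidal column (denominator 4−1=3):
R(2,1) = (4·0.320638 − 0.335275) / 3 = 0.315759
R(3,1) = 0.316936 + (0.316936 − 0.320638)/3 = 0.315702
R(3,2) = (16·0.315702 − 0.315759) / 15 = 0.315698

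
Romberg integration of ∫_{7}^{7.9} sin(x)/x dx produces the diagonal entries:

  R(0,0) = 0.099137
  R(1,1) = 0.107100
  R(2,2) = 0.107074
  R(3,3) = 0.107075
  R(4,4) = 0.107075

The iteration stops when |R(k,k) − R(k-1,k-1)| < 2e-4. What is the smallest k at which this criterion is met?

|R(1,1) − R(0,0)| = 0.007963 ≥ 2e-4
|R(2,2) − R(1,1)| = 0.000026 < 2e-4

k = 2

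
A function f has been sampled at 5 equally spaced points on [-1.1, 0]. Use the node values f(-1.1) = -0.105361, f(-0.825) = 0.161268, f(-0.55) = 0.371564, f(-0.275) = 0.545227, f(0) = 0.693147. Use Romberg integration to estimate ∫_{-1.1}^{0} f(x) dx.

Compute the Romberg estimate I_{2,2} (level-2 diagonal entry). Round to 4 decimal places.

0.3811

I_{0,0} (trapezoid, 1 panel, h=1.1000): 0.323282
I_{1,0} (trapezoid, 2 panels, h=0.5500): 0.366001
I_{2,0} (trapezoid, 4 panels, h=0.2750): 0.377287
I_{1,1} = 0.366001 + (0.366001 − 0.323282)/3 = 0.380241
I_{2,1} = 0.377287 + (0.377287 − 0.366001)/3 = 0.381049
I_{2,2} = 0.381049 + (0.381049 − 0.380241)/15 = 0.381103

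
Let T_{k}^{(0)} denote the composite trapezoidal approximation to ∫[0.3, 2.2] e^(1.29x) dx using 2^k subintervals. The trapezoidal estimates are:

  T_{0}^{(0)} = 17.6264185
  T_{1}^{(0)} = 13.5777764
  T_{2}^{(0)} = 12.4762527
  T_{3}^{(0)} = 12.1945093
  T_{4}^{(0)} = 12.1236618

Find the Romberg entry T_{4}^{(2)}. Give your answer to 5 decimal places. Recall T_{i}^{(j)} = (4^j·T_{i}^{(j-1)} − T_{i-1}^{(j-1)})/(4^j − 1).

12.10001

Richardson extrapolation on the trapezoidal column (denominator 4−1=3):
T_{3}^{(1)} = (4·12.1945093 − 12.4762527) / 3 = 12.1005948
T_{4}^{(1)} = (4·12.1236618 − 12.1945093) / 3 = 12.1000460
T_{4}^{(2)} = 12.1000460 + (12.1000460 − 12.1005948)/15 = 12.1000094
(Column j=1 coincides with Simpson's rule on the same nodes.)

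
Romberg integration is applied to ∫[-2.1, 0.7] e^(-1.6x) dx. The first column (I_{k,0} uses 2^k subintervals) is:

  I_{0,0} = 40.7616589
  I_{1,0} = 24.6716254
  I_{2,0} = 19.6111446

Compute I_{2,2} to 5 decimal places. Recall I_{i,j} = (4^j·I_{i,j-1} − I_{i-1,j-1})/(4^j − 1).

I_{1,1} = 24.6716254 + (24.6716254 − 40.7616589)/3 = 19.3082809
I_{2,1} = 19.6111446 + (19.6111446 − 24.6716254)/3 = 17.9243177
I_{2,2} = (16·17.9243177 − 19.3082809) / 15 = 17.8320535

17.83205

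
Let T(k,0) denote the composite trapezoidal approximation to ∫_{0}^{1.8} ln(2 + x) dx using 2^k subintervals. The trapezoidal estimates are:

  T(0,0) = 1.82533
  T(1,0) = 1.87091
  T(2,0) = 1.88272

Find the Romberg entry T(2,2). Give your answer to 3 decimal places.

1.887

T(1,1) = (4·1.87091 − 1.82533) / 3 = 1.88610
T(2,1) = 1.88272 + (1.88272 − 1.87091)/3 = 1.88666
T(2,2) = 1.88666 + (1.88666 − 1.88610)/15 = 1.88670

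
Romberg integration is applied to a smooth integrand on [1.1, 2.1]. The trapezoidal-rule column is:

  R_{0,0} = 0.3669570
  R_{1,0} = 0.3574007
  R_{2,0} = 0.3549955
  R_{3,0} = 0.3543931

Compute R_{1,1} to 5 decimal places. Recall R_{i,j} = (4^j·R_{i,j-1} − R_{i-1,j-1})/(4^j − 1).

R_{1,1} = 0.3574007 + (0.3574007 − 0.3669570)/3 = 0.3542153

0.35422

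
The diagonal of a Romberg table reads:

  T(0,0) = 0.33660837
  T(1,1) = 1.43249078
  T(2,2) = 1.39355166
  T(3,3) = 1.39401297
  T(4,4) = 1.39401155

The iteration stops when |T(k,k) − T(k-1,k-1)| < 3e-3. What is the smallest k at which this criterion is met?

k = 3

|T(1,1) − T(0,0)| = 1.09588241 ≥ 3e-3
|T(2,2) − T(1,1)| = 0.03893912 ≥ 3e-3
|T(3,3) − T(2,2)| = 0.00046131 < 3e-3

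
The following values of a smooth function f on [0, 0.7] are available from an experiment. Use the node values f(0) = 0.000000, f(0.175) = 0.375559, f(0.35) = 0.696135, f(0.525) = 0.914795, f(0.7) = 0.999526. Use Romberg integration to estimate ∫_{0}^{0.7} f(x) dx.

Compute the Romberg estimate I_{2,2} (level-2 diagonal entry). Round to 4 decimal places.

0.4405

I_{0,0} (trapezoid, 1 panel, h=0.7000): 0.349834
I_{1,0} (trapezoid, 2 panels, h=0.3500): 0.418564
I_{2,0} (trapezoid, 4 panels, h=0.1750): 0.435094
I_{1,1} = 0.418564 + (0.418564 − 0.349834)/3 = 0.441474
I_{2,1} = 0.435094 + (0.435094 − 0.418564)/3 = 0.440604
I_{2,2} = 0.440604 + (0.440604 − 0.441474)/15 = 0.440546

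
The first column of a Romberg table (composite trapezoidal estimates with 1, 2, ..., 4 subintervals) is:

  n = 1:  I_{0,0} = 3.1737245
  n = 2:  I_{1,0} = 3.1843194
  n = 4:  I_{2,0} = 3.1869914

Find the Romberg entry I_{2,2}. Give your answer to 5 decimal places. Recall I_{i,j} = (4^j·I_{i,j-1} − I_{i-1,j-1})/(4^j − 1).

3.18788

I_{1,1} = (4·3.1843194 − 3.1737245) / 3 = 3.1878510
I_{2,1} = 3.1869914 + (3.1869914 − 3.1843194)/3 = 3.1878821
I_{2,2} = (16·3.1878821 − 3.1878510) / 15 = 3.1878842
(Column j=1 coincides with Simpson's rule on the same nodes.)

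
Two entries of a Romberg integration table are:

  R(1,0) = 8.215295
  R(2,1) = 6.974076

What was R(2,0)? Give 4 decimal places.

From R(2,1) = (4·R(2,0) − R(1,0))/3, solve for R(2,0):
4·R(2,0) = 3·6.974076 + 8.215295 = 29.137523
R(2,0) = 7.284381

7.2844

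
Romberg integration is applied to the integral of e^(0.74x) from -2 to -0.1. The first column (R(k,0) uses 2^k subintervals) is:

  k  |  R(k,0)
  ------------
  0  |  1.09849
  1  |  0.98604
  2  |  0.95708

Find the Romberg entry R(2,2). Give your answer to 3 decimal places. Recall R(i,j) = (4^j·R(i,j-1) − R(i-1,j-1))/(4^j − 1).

0.947

Richardson extrapolation on the trapezoidal column (denominator 4−1=3):
R(1,1) = 0.98604 + (0.98604 − 1.09849)/3 = 0.94856
R(2,1) = 0.95708 + (0.95708 − 0.98604)/3 = 0.94743
R(2,2) = (16·0.94743 − 0.94856) / 15 = 0.94735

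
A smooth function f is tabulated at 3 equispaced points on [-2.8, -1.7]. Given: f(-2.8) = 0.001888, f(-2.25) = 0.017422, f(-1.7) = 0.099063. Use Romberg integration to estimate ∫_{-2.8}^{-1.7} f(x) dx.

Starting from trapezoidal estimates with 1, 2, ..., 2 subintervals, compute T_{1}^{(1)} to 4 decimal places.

T_{0}^{(0)} (trapezoid, 1 panel, h=1.1000): 0.055523
T_{1}^{(0)} (trapezoid, 2 panels, h=0.5500): 0.037344
T_{1}^{(1)} = 0.037344 + (0.037344 − 0.055523)/3 = 0.031284

0.0313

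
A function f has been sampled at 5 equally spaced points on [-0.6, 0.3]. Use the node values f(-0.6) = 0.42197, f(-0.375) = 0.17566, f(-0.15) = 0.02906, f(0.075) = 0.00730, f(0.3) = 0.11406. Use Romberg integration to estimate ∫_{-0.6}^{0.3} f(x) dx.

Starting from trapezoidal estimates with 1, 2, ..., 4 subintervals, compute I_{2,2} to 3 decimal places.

0.100

I_{0,0} (trapezoid, 1 panel, h=0.9000): 0.24121
I_{1,0} (trapezoid, 2 panels, h=0.4500): 0.13368
I_{2,0} (trapezoid, 4 panels, h=0.2250): 0.10801
I_{1,1} = 0.13368 + (0.13368 − 0.24121)/3 = 0.09784
I_{2,1} = 0.10801 + (0.10801 − 0.13368)/3 = 0.09945
I_{2,2} = 0.09945 + (0.09945 − 0.09784)/15 = 0.09956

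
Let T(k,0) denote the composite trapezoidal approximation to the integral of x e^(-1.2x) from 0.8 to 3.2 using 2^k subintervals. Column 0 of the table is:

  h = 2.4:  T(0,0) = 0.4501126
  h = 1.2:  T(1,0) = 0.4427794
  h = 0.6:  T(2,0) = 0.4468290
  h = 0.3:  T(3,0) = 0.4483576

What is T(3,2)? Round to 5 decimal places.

0.44891

T(2,1) = (4·0.4468290 − 0.4427794) / 3 = 0.4481789
T(3,1) = (4·0.4483576 − 0.4468290) / 3 = 0.4488671
T(3,2) = (16·0.4488671 − 0.4481789) / 15 = 0.4489130
(Column j=1 coincides with Simpson's rule on the same nodes.)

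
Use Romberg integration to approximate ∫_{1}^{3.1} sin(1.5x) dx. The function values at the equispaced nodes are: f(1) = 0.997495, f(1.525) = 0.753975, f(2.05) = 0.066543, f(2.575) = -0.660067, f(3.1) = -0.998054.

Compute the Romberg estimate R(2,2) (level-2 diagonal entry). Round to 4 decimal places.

0.0887

R(0,0) (trapezoid, 1 panel, h=2.1000): -0.000587
R(1,0) (trapezoid, 2 panels, h=1.0500): 0.069577
R(2,0) (trapezoid, 4 panels, h=0.5250): 0.084090
R(1,1) = 0.069577 + (0.069577 − (-0.000587))/3 = 0.092965
R(2,1) = 0.084090 + (0.084090 − 0.069577)/3 = 0.088928
R(2,2) = 0.088928 + (0.088928 − 0.092965)/15 = 0.088659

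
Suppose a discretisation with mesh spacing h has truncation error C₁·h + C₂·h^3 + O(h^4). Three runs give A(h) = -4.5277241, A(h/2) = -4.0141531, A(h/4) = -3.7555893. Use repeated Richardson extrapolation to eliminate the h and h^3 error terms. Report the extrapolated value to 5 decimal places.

First eliminate the h term (factor 2^1 = 2):
  B₁ = (2·(-4.0141531) − (-4.5277241))/1 = -3.5005821
  B₂ = (2·(-3.7555893) − (-4.0141531))/1 = -3.4970255
Then eliminate the h^3 term (factor 2^3 = 8):
  (8·(-3.4970255) − (-3.5005821))/7 = -3.4965174

-3.49652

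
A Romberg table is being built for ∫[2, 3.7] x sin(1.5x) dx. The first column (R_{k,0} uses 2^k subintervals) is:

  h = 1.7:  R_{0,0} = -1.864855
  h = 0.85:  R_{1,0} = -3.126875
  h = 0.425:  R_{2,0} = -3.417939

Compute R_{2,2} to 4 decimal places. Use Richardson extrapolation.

Richardson extrapolation on the trapezoidal column (denominator 4−1=3):
R_{1,1} = (4·(-3.126875) − (-1.864855)) / 3 = -3.547548
R_{2,1} = -3.417939 + (-3.417939 − (-3.126875))/3 = -3.514960
R_{2,2} = (16·(-3.514960) − (-3.547548)) / 15 = -3.512787

-3.5128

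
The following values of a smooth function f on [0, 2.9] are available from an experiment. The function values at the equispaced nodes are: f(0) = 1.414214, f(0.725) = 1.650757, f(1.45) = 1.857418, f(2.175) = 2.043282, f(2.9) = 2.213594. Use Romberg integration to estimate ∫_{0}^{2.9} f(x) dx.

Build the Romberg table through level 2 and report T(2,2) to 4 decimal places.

T(0,0) (trapezoid, 1 panel, h=2.9000): 5.260322
T(1,0) (trapezoid, 2 panels, h=1.4500): 5.323417
T(2,0) (trapezoid, 4 panels, h=0.7250): 5.339887
T(1,1) = 5.323417 + (5.323417 − 5.260322)/3 = 5.344449
T(2,1) = 5.339887 + (5.339887 − 5.323417)/3 = 5.345377
T(2,2) = 5.345377 + (5.345377 − 5.344449)/15 = 5.345439

5.3454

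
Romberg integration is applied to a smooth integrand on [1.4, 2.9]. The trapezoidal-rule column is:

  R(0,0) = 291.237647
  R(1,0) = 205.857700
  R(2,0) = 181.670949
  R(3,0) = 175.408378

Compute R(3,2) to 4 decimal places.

173.3017

Richardson extrapolation on the trapezoidal column (denominator 4−1=3):
R(2,1) = (4·181.670949 − 205.857700) / 3 = 173.608699
R(3,1) = (4·175.408378 − 181.670949) / 3 = 173.320854
R(3,2) = 173.320854 + (173.320854 − 173.608699)/15 = 173.301664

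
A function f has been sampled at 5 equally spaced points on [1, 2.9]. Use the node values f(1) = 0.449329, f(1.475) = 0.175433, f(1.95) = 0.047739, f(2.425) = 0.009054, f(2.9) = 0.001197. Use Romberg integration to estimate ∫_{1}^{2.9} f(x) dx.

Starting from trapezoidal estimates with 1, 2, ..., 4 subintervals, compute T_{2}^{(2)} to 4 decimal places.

0.2033

T_{0}^{(0)} (trapezoid, 1 panel, h=1.9000): 0.428000
T_{1}^{(0)} (trapezoid, 2 panels, h=0.9500): 0.259352
T_{2}^{(0)} (trapezoid, 4 panels, h=0.4750): 0.217307
T_{1}^{(1)} = 0.259352 + (0.259352 − 0.428000)/3 = 0.203136
T_{2}^{(1)} = 0.217307 + (0.217307 − 0.259352)/3 = 0.203292
T_{2}^{(2)} = 0.203292 + (0.203292 − 0.203136)/15 = 0.203302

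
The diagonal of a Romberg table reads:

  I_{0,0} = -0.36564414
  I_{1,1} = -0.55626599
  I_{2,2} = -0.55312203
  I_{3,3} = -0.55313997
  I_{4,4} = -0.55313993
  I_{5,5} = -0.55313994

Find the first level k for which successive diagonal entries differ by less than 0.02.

k = 2

|I_{1,1} − I_{0,0}| = 0.19062185 ≥ 0.02
|I_{2,2} − I_{1,1}| = 0.00314396 < 0.02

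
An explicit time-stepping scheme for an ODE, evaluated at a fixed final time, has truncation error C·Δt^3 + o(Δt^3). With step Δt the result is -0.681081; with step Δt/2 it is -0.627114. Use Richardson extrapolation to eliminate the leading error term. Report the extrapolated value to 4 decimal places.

-0.6194

The leading error scales as Δt^3; refining by a factor of 2 reduces it by 2^3 = 8.
Extrapolated value = (8·A(Δt/2) − A(Δt)) / (8 − 1)
= (8·(-0.627114) − (-0.681081)) / 7
= -4.335831 / 7 = -0.619404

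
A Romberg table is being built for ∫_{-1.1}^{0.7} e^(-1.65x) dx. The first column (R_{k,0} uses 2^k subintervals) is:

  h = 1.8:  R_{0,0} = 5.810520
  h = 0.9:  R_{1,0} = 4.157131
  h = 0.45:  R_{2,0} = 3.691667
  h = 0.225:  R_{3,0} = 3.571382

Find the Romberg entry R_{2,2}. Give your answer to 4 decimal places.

3.5319

R_{1,1} = 4.157131 + (4.157131 − 5.810520)/3 = 3.606001
R_{2,1} = 3.691667 + (3.691667 − 4.157131)/3 = 3.536512
R_{2,2} = (16·3.536512 − 3.606001) / 15 = 3.531879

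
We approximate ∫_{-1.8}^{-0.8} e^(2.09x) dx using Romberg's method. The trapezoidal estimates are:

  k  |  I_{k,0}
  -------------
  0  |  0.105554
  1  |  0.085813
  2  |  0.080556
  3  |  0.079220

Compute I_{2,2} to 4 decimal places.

I_{1,1} = 0.085813 + (0.085813 − 0.105554)/3 = 0.079233
I_{2,1} = (4·0.080556 − 0.085813) / 3 = 0.078804
I_{2,2} = (16·0.078804 − 0.079233) / 15 = 0.078775

0.0788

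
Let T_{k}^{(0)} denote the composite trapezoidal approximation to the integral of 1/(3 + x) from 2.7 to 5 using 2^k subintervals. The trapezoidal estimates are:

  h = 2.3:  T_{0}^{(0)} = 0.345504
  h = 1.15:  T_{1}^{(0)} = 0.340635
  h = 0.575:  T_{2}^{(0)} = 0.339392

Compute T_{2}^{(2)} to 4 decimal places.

0.3390

Richardson extrapolation on the trapezoidal column (denominator 4−1=3):
T_{1}^{(1)} = 0.340635 + (0.340635 − 0.345504)/3 = 0.339012
T_{2}^{(1)} = (4·0.339392 − 0.340635) / 3 = 0.338978
T_{2}^{(2)} = 0.338978 + (0.338978 − 0.339012)/15 = 0.338976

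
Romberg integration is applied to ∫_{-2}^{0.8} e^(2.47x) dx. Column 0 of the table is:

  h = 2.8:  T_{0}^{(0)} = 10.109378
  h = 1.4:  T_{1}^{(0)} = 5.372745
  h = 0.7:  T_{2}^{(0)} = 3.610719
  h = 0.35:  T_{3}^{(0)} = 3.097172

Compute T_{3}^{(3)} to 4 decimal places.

2.9187

T_{1}^{(1)} = 5.372745 + (5.372745 − 10.109378)/3 = 3.793867
T_{2}^{(1)} = 3.610719 + (3.610719 − 5.372745)/3 = 3.023377
T_{3}^{(1)} = (4·3.097172 − 3.610719) / 3 = 2.925990
T_{2}^{(2)} = (16·3.023377 − 3.793867) / 15 = 2.972011
T_{3}^{(2)} = (16·2.925990 − 3.023377) / 15 = 2.919498
T_{3}^{(3)} = (64·2.919498 − 2.972011) / 63 = 2.918664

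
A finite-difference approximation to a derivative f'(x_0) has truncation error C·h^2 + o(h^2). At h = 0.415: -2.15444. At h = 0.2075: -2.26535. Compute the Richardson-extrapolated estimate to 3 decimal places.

The leading error scales as h^2; refining by a factor of 2 reduces it by 2^2 = 4.
Extrapolated value = (4·A(h/2) − A(h)) / (4 − 1)
= (4·(-2.26535) − (-2.15444)) / 3
= -6.90696 / 3 = -2.30232

-2.302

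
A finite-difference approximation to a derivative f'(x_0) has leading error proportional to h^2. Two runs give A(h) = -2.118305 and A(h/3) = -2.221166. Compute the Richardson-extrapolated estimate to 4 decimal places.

The leading error scales as h^2; refining by a factor of 3 reduces it by 3^2 = 9.
Extrapolated value = (9·A(h/3) − A(h)) / (9 − 1)
= (9·(-2.221166) − (-2.118305)) / 8
= -17.872189 / 8 = -2.234024

-2.2340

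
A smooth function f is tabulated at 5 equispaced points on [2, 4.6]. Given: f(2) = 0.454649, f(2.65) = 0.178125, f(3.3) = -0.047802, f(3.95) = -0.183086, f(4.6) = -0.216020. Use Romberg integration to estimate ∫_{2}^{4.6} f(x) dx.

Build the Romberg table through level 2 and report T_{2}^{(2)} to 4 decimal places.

T_{0}^{(0)} (trapezoid, 1 panel, h=2.6000): 0.310218
T_{1}^{(0)} (trapezoid, 2 panels, h=1.3000): 0.092966
T_{2}^{(0)} (trapezoid, 4 panels, h=0.6500): 0.043258
T_{1}^{(1)} = 0.092966 + (0.092966 − 0.310218)/3 = 0.020549
T_{2}^{(1)} = 0.043258 + (0.043258 − 0.092966)/3 = 0.026689
T_{2}^{(2)} = 0.026689 + (0.026689 − 0.020549)/15 = 0.027098

0.0271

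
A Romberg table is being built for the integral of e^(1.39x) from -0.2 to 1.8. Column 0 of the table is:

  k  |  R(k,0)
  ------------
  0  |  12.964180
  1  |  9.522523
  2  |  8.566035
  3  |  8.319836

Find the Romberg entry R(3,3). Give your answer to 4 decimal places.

8.2371

Richardson extrapolation on the trapezoidal column (denominator 4−1=3):
R(1,1) = (4·9.522523 − 12.964180) / 3 = 8.375304
R(2,1) = 8.566035 + (8.566035 − 9.522523)/3 = 8.247206
R(3,1) = (4·8.319836 − 8.566035) / 3 = 8.237770
R(2,2) = (16·8.247206 − 8.375304) / 15 = 8.238666
R(3,2) = 8.237770 + (8.237770 − 8.247206)/15 = 8.237141
R(3,3) = 8.237141 + (8.237141 − 8.238666)/63 = 8.237117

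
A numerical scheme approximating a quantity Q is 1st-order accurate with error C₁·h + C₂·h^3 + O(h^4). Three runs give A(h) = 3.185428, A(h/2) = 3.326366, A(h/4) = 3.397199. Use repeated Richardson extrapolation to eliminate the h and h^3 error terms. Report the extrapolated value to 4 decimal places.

First eliminate the h term (factor 2^1 = 2):
  B₁ = (2·3.326366 − 3.185428)/1 = 3.467304
  B₂ = (2·3.397199 − 3.326366)/1 = 3.468032
Then eliminate the h^3 term (factor 2^3 = 8):
  (8·3.468032 − 3.467304)/7 = 3.468136

3.4681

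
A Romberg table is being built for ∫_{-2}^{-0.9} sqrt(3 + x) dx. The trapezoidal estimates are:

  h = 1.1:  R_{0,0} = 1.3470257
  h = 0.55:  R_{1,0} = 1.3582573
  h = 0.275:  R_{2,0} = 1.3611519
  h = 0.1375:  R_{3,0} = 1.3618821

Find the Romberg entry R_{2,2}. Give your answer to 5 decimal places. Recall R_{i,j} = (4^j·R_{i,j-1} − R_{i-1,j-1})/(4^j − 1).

1.36212

R_{1,1} = 1.3582573 + (1.3582573 − 1.3470257)/3 = 1.3620012
R_{2,1} = 1.3611519 + (1.3611519 − 1.3582573)/3 = 1.3621168
R_{2,2} = (16·1.3621168 − 1.3620012) / 15 = 1.3621245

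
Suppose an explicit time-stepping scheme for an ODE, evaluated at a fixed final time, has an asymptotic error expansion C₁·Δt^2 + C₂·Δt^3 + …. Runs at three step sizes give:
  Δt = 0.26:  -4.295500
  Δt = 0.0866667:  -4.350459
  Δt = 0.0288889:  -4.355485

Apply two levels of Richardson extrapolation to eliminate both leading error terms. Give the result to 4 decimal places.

First eliminate the Δt^2 term (factor 3^2 = 9):
  B₁ = (9·(-4.350459) − (-4.295500))/8 = -4.357329
  B₂ = (9·(-4.355485) − (-4.350459))/8 = -4.356113
Then eliminate the Δt^3 term (factor 3^3 = 27):
  (27·(-4.356113) − (-4.357329))/26 = -4.356066

-4.3561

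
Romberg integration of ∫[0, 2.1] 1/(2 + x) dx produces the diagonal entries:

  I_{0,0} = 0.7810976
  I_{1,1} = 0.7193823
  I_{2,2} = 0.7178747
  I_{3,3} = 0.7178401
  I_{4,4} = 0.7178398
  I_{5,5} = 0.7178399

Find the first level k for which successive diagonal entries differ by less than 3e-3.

k = 2

|I_{1,1} − I_{0,0}| = 0.0617153 ≥ 3e-3
|I_{2,2} − I_{1,1}| = 0.0015076 < 3e-3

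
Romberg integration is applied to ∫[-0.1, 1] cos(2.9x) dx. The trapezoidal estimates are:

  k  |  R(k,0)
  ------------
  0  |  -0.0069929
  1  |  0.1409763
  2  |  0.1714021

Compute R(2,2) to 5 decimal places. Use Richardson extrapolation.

R(1,1) = (4·0.1409763 − (-0.0069929)) / 3 = 0.1902994
R(2,1) = (4·0.1714021 − 0.1409763) / 3 = 0.1815440
R(2,2) = 0.1815440 + (0.1815440 − 0.1902994)/15 = 0.1809603

0.18096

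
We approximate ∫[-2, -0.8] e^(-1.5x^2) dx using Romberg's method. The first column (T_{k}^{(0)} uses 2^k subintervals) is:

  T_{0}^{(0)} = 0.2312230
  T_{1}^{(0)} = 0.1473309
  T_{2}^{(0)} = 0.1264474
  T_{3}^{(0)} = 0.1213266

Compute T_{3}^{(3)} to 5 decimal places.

Richardson extrapolation on the trapezoidal column (denominator 4−1=3):
T_{1}^{(1)} = (4·0.1473309 − 0.2312230) / 3 = 0.1193669
T_{2}^{(1)} = 0.1264474 + (0.1264474 − 0.1473309)/3 = 0.1194862
T_{3}^{(1)} = (4·0.1213266 − 0.1264474) / 3 = 0.1196197
T_{2}^{(2)} = 0.1194862 + (0.1194862 − 0.1193669)/15 = 0.1194942
T_{3}^{(2)} = 0.1196197 + (0.1196197 − 0.1194862)/15 = 0.1196286
T_{3}^{(3)} = (64·0.1196286 − 0.1194942) / 63 = 0.1196307

0.11963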